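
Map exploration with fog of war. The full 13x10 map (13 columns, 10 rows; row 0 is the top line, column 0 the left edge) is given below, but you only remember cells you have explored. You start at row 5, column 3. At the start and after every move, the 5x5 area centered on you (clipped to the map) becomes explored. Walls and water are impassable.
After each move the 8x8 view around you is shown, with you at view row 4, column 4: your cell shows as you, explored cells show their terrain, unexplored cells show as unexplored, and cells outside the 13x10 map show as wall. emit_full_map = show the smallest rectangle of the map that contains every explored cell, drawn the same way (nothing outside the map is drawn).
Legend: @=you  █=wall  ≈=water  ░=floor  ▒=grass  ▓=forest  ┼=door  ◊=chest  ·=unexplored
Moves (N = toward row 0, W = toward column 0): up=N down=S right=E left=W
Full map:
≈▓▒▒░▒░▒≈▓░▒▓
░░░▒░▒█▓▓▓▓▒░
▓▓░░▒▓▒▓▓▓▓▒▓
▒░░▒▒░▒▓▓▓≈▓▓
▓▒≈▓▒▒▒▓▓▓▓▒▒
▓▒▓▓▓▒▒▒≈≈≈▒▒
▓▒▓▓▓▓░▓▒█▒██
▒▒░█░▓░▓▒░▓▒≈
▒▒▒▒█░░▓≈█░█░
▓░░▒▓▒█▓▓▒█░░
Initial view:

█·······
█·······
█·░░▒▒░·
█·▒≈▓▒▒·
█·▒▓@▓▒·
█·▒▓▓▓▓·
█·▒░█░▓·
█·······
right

········
········
·░░▒▒░▒·
·▒≈▓▒▒▒·
·▒▓▓@▒▒·
·▒▓▓▓▓░·
·▒░█░▓░·
········

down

········
·░░▒▒░▒·
·▒≈▓▒▒▒·
·▒▓▓▓▒▒·
·▒▓▓@▓░·
·▒░█░▓░·
··▒▒█░░·
········

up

········
········
·░░▒▒░▒·
·▒≈▓▒▒▒·
·▒▓▓@▒▒·
·▒▓▓▓▓░·
·▒░█░▓░·
··▒▒█░░·

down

········
·░░▒▒░▒·
·▒≈▓▒▒▒·
·▒▓▓▓▒▒·
·▒▓▓@▓░·
·▒░█░▓░·
··▒▒█░░·
········

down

·░░▒▒░▒·
·▒≈▓▒▒▒·
·▒▓▓▓▒▒·
·▒▓▓▓▓░·
·▒░█@▓░·
··▒▒█░░·
··░▒▓▒█·
████████

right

░░▒▒░▒··
▒≈▓▒▒▒··
▒▓▓▓▒▒▒·
▒▓▓▓▓░▓·
▒░█░@░▓·
·▒▒█░░▓·
·░▒▓▒█▓·
████████

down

▒≈▓▒▒▒··
▒▓▓▓▒▒▒·
▒▓▓▓▓░▓·
▒░█░▓░▓·
·▒▒█@░▓·
·░▒▓▒█▓·
████████
████████

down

▒▓▓▓▒▒▒·
▒▓▓▓▓░▓·
▒░█░▓░▓·
·▒▒█░░▓·
·░▒▓@█▓·
████████
████████
████████

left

·▒▓▓▓▒▒▒
·▒▓▓▓▓░▓
·▒░█░▓░▓
··▒▒█░░▓
··░▒@▒█▓
████████
████████
████████

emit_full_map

░░▒▒░▒·
▒≈▓▒▒▒·
▒▓▓▓▒▒▒
▒▓▓▓▓░▓
▒░█░▓░▓
·▒▒█░░▓
·░▒@▒█▓

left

█·▒▓▓▓▒▒
█·▒▓▓▓▓░
█·▒░█░▓░
█·▒▒▒█░░
█·░░@▓▒█
████████
████████
████████

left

██·▒▓▓▓▒
██·▒▓▓▓▓
██▒▒░█░▓
██▒▒▒▒█░
██▓░@▒▓▒
████████
████████
████████

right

█·▒▓▓▓▒▒
█·▒▓▓▓▓░
█▒▒░█░▓░
█▒▒▒▒█░░
█▓░░@▓▒█
████████
████████
████████

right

·▒▓▓▓▒▒▒
·▒▓▓▓▓░▓
▒▒░█░▓░▓
▒▒▒▒█░░▓
▓░░▒@▒█▓
████████
████████
████████

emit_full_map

·░░▒▒░▒·
·▒≈▓▒▒▒·
·▒▓▓▓▒▒▒
·▒▓▓▓▓░▓
▒▒░█░▓░▓
▒▒▒▒█░░▓
▓░░▒@▒█▓

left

█·▒▓▓▓▒▒
█·▒▓▓▓▓░
█▒▒░█░▓░
█▒▒▒▒█░░
█▓░░@▓▒█
████████
████████
████████

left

██·▒▓▓▓▒
██·▒▓▓▓▓
██▒▒░█░▓
██▒▒▒▒█░
██▓░@▒▓▒
████████
████████
████████

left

███·▒▓▓▓
███·▒▓▓▓
███▒▒░█░
███▒▒▒▒█
███▓@░▒▓
████████
████████
████████

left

████·▒▓▓
████·▒▓▓
████▒▒░█
████▒▒▒▒
████@░░▒
████████
████████
████████

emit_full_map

·░░▒▒░▒·
·▒≈▓▒▒▒·
·▒▓▓▓▒▒▒
·▒▓▓▓▓░▓
▒▒░█░▓░▓
▒▒▒▒█░░▓
@░░▒▓▒█▓


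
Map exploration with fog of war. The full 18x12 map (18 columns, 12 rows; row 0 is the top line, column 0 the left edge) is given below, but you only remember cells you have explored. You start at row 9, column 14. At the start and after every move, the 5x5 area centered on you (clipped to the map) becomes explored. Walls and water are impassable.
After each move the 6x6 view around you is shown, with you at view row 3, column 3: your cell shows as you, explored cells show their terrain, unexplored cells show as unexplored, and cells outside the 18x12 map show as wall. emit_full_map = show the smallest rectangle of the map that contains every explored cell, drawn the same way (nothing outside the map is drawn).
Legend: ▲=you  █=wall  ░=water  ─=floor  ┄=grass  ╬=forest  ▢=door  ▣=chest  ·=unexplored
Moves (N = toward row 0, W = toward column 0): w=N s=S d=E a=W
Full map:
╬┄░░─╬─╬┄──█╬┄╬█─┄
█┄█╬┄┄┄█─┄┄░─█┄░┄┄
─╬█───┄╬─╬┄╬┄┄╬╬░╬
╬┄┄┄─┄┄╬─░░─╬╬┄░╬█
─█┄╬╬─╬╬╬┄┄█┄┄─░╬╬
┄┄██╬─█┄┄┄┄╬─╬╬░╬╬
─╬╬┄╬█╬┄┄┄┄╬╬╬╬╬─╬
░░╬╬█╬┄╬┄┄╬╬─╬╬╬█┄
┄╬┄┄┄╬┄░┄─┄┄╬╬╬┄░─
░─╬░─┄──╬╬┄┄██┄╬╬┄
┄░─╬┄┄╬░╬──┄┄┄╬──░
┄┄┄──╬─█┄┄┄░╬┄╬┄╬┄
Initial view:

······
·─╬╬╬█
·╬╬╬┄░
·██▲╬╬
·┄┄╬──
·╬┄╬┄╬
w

······
·╬╬╬╬─
·─╬╬╬█
·╬╬▲┄░
·██┄╬╬
·┄┄╬──

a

······
·╬╬╬╬╬
·╬─╬╬╬
·┄╬▲╬┄
·┄██┄╬
·┄┄┄╬─

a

······
·┄╬╬╬╬
·╬╬─╬╬
·┄┄▲╬╬
·┄┄██┄
·─┄┄┄╬

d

······
┄╬╬╬╬╬
╬╬─╬╬╬
┄┄╬▲╬┄
┄┄██┄╬
─┄┄┄╬─

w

······
·╬─╬╬░
┄╬╬╬╬╬
╬╬─▲╬╬
┄┄╬╬╬┄
┄┄██┄╬

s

·╬─╬╬░
┄╬╬╬╬╬
╬╬─╬╬╬
┄┄╬▲╬┄
┄┄██┄╬
─┄┄┄╬─

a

··╬─╬╬
·┄╬╬╬╬
·╬╬─╬╬
·┄┄▲╬╬
·┄┄██┄
·─┄┄┄╬

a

···╬─╬
·┄┄╬╬╬
·┄╬╬─╬
·─┄▲╬╬
·╬┄┄██
·──┄┄┄

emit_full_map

··╬─╬╬░·
┄┄╬╬╬╬╬─
┄╬╬─╬╬╬█
─┄▲╬╬╬┄░
╬┄┄██┄╬╬
──┄┄┄╬──
···╬┄╬┄╬

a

····╬─
·┄┄┄╬╬
·┄┄╬╬─
·┄─▲┄╬
·╬╬┄┄█
·╬──┄┄

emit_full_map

···╬─╬╬░·
┄┄┄╬╬╬╬╬─
┄┄╬╬─╬╬╬█
┄─▲┄╬╬╬┄░
╬╬┄┄██┄╬╬
╬──┄┄┄╬──
····╬┄╬┄╬


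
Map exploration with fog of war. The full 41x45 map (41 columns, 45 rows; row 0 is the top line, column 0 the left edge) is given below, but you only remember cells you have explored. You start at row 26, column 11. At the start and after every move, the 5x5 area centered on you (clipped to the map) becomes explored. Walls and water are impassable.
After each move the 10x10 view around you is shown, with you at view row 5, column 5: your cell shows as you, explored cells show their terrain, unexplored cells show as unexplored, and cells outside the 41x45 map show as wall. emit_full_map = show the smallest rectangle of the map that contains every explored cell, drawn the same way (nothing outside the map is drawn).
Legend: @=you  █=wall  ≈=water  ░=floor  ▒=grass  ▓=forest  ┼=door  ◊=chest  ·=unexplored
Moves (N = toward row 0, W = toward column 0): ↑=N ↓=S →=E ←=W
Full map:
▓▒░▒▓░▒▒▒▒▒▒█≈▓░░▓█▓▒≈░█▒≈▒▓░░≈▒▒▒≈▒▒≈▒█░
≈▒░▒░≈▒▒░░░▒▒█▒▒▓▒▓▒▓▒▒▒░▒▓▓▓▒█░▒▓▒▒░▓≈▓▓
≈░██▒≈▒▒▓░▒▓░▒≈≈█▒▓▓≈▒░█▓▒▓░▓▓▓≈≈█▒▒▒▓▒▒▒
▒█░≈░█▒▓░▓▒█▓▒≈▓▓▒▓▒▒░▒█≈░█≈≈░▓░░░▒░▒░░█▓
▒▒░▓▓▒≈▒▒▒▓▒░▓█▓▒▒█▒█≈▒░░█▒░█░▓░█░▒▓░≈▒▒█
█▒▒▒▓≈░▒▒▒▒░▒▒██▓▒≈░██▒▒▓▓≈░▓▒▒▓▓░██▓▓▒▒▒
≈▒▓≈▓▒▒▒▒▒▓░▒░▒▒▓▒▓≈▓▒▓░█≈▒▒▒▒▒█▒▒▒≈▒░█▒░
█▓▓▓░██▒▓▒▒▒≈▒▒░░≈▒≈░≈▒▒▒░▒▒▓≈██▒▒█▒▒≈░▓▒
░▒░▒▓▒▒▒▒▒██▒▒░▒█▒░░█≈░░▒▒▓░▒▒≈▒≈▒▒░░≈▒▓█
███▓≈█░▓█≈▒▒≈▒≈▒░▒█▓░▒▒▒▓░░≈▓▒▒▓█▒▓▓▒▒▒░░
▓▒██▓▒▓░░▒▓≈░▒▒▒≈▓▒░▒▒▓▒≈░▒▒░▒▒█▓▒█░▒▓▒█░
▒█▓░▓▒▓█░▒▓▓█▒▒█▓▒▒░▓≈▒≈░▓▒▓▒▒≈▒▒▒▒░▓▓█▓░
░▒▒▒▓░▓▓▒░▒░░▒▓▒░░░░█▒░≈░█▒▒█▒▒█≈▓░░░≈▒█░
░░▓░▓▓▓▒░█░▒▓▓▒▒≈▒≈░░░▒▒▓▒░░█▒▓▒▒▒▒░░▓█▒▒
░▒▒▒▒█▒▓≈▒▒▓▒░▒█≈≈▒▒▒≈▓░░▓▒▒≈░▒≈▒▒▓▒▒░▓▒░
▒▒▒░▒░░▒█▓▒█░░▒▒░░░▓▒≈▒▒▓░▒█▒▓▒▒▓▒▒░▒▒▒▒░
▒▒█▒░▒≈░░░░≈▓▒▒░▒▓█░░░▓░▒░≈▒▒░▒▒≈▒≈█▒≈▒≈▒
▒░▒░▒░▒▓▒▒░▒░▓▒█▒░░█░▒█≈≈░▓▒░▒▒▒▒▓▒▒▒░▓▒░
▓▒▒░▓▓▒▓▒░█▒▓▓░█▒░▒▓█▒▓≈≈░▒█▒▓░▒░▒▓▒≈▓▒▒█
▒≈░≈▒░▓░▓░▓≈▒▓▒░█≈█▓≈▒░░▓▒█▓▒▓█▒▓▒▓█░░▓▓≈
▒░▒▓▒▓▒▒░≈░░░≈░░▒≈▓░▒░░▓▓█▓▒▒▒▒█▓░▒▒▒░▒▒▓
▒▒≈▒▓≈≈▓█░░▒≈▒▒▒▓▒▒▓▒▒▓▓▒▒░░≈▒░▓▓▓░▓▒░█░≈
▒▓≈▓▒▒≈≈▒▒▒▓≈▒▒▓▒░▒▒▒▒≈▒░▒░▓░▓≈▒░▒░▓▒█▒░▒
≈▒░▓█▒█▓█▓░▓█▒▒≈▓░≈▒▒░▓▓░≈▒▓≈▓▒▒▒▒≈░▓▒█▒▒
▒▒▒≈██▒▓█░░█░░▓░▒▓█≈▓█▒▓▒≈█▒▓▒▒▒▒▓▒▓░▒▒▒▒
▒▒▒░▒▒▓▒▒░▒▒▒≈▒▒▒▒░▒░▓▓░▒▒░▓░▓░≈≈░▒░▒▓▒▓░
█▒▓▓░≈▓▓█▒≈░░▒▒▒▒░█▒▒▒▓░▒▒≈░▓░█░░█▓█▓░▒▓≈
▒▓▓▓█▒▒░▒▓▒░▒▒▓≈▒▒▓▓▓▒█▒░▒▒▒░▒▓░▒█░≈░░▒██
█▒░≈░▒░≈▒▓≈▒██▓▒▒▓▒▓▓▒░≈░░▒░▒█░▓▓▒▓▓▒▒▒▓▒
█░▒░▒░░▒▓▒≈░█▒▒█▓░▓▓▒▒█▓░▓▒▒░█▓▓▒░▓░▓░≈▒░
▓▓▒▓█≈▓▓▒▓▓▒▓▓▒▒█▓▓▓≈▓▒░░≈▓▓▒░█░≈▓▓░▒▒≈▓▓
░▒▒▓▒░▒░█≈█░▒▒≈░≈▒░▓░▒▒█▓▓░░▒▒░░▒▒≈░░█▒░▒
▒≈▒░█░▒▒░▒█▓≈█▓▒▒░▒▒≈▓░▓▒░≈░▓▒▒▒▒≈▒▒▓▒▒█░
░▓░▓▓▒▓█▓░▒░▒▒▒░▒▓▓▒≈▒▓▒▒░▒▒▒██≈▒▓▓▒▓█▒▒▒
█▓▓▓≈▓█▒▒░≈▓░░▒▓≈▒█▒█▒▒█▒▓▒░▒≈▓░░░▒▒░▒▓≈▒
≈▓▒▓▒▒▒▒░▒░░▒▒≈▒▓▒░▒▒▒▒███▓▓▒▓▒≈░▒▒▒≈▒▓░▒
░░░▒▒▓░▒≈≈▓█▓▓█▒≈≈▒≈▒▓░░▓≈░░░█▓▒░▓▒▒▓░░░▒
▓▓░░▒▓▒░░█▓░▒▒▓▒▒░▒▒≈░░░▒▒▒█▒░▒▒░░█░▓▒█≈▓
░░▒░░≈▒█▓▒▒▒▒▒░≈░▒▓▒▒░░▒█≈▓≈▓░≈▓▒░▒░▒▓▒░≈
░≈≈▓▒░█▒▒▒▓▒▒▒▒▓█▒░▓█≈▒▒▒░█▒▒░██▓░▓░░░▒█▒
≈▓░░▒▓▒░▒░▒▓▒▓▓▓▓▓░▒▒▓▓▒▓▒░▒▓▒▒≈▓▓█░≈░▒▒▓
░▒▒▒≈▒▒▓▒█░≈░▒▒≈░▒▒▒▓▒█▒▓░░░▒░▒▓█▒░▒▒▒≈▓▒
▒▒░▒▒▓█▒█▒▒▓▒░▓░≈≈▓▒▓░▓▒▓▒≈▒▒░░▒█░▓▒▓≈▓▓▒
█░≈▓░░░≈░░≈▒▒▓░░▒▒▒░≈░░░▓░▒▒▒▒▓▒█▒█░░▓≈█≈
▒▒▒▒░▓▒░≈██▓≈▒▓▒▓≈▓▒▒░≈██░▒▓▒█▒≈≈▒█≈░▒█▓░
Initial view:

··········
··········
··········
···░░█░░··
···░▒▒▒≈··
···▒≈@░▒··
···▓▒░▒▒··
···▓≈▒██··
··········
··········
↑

··········
··········
··········
···▓░▓█▒··
···░░█░░··
···░▒@▒≈··
···▒≈░░▒··
···▓▒░▒▒··
···▓≈▒██··
··········

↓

··········
··········
···▓░▓█▒··
···░░█░░··
···░▒▒▒≈··
···▒≈@░▒··
···▓▒░▒▒··
···▓≈▒██··
··········
··········

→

··········
··········
··▓░▓█▒···
··░░█░░▓··
··░▒▒▒≈▒··
··▒≈░@▒▒··
··▓▒░▒▒▓··
··▓≈▒██▓··
··········
··········

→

··········
··········
·▓░▓█▒····
·░░█░░▓░··
·░▒▒▒≈▒▒··
·▒≈░░@▒▒··
·▓▒░▒▒▓≈··
·▓≈▒██▓▒··
··········
··········

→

··········
··········
▓░▓█▒·····
░░█░░▓░▒··
░▒▒▒≈▒▒▒··
▒≈░░▒@▒▒··
▓▒░▒▒▓≈▒··
▓≈▒██▓▒▒··
··········
··········

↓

··········
▓░▓█▒·····
░░█░░▓░▒··
░▒▒▒≈▒▒▒··
▒≈░░▒▒▒▒··
▓▒░▒▒@≈▒··
▓≈▒██▓▒▒··
···█▒▒█▓··
··········
··········

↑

··········
··········
▓░▓█▒·····
░░█░░▓░▒··
░▒▒▒≈▒▒▒··
▒≈░░▒@▒▒··
▓▒░▒▒▓≈▒··
▓≈▒██▓▒▒··
···█▒▒█▓··
··········

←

··········
··········
·▓░▓█▒····
·░░█░░▓░▒·
·░▒▒▒≈▒▒▒·
·▒≈░░@▒▒▒·
·▓▒░▒▒▓≈▒·
·▓≈▒██▓▒▒·
····█▒▒█▓·
··········

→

··········
··········
▓░▓█▒·····
░░█░░▓░▒··
░▒▒▒≈▒▒▒··
▒≈░░▒@▒▒··
▓▒░▒▒▓≈▒··
▓≈▒██▓▒▒··
···█▒▒█▓··
··········

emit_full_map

▓░▓█▒···
░░█░░▓░▒
░▒▒▒≈▒▒▒
▒≈░░▒@▒▒
▓▒░▒▒▓≈▒
▓≈▒██▓▒▒
···█▒▒█▓

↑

··········
··········
··········
▓░▓█▒▒≈▓··
░░█░░▓░▒··
░▒▒▒≈@▒▒··
▒≈░░▒▒▒▒··
▓▒░▒▒▓≈▒··
▓≈▒██▓▒▒··
···█▒▒█▓··

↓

··········
··········
▓░▓█▒▒≈▓··
░░█░░▓░▒··
░▒▒▒≈▒▒▒··
▒≈░░▒@▒▒··
▓▒░▒▒▓≈▒··
▓≈▒██▓▒▒··
···█▒▒█▓··
··········

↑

··········
··········
··········
▓░▓█▒▒≈▓··
░░█░░▓░▒··
░▒▒▒≈@▒▒··
▒≈░░▒▒▒▒··
▓▒░▒▒▓≈▒··
▓≈▒██▓▒▒··
···█▒▒█▓··

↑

··········
··········
··········
···≈▒▒▓▒··
▓░▓█▒▒≈▓··
░░█░░@░▒··
░▒▒▒≈▒▒▒··
▒≈░░▒▒▒▒··
▓▒░▒▒▓≈▒··
▓≈▒██▓▒▒··

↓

··········
··········
···≈▒▒▓▒··
▓░▓█▒▒≈▓··
░░█░░▓░▒··
░▒▒▒≈@▒▒··
▒≈░░▒▒▒▒··
▓▒░▒▒▓≈▒··
▓≈▒██▓▒▒··
···█▒▒█▓··

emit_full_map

···≈▒▒▓▒
▓░▓█▒▒≈▓
░░█░░▓░▒
░▒▒▒≈@▒▒
▒≈░░▒▒▒▒
▓▒░▒▒▓≈▒
▓≈▒██▓▒▒
···█▒▒█▓

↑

··········
··········
··········
···≈▒▒▓▒··
▓░▓█▒▒≈▓··
░░█░░@░▒··
░▒▒▒≈▒▒▒··
▒≈░░▒▒▒▒··
▓▒░▒▒▓≈▒··
▓≈▒██▓▒▒··

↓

··········
··········
···≈▒▒▓▒··
▓░▓█▒▒≈▓··
░░█░░▓░▒··
░▒▒▒≈@▒▒··
▒≈░░▒▒▒▒··
▓▒░▒▒▓≈▒··
▓≈▒██▓▒▒··
···█▒▒█▓··

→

··········
··········
··≈▒▒▓▒···
░▓█▒▒≈▓░··
░█░░▓░▒▓··
▒▒▒≈▒@▒▒··
≈░░▒▒▒▒░··
▒░▒▒▓≈▒▒··
≈▒██▓▒▒···
··█▒▒█▓···

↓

··········
··≈▒▒▓▒···
░▓█▒▒≈▓░··
░█░░▓░▒▓··
▒▒▒≈▒▒▒▒··
≈░░▒▒@▒░··
▒░▒▒▓≈▒▒··
≈▒██▓▒▒▓··
··█▒▒█▓···
··········

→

··········
·≈▒▒▓▒····
▓█▒▒≈▓░···
█░░▓░▒▓█··
▒▒≈▒▒▒▒░··
░░▒▒▒@░█··
░▒▒▓≈▒▒▓··
▒██▓▒▒▓▒··
·█▒▒█▓····
··········

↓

·≈▒▒▓▒····
▓█▒▒≈▓░···
█░░▓░▒▓█··
▒▒≈▒▒▒▒░··
░░▒▒▒▒░█··
░▒▒▓≈@▒▓··
▒██▓▒▒▓▒··
·█▒▒█▓░▓··
··········
··········

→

≈▒▒▓▒·····
█▒▒≈▓░····
░░▓░▒▓█···
▒≈▒▒▒▒░▒··
░▒▒▒▒░█▒··
▒▒▓≈▒@▓▓··
██▓▒▒▓▒▓··
█▒▒█▓░▓▓··
··········
··········

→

▒▒▓▒······
▒▒≈▓░·····
░▓░▒▓█····
≈▒▒▒▒░▒░··
▒▒▒▒░█▒▒··
▒▓≈▒▒@▓▓··
█▓▒▒▓▒▓▓··
▒▒█▓░▓▓▒··
··········
··········

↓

▒▒≈▓░·····
░▓░▒▓█····
≈▒▒▒▒░▒░··
▒▒▒▒░█▒▒··
▒▓≈▒▒▓▓▓··
█▓▒▒▓@▓▓··
▒▒█▓░▓▓▒··
···█▓▓▓≈··
··········
··········

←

█▒▒≈▓░····
░░▓░▒▓█···
▒≈▒▒▒▒░▒░·
░▒▒▒▒░█▒▒·
▒▒▓≈▒▒▓▓▓·
██▓▒▒@▒▓▓·
█▒▒█▓░▓▓▒·
···▒█▓▓▓≈·
··········
··········

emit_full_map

···≈▒▒▓▒····
▓░▓█▒▒≈▓░···
░░█░░▓░▒▓█··
░▒▒▒≈▒▒▒▒░▒░
▒≈░░▒▒▒▒░█▒▒
▓▒░▒▒▓≈▒▒▓▓▓
▓≈▒██▓▒▒@▒▓▓
···█▒▒█▓░▓▓▒
······▒█▓▓▓≈

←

▓█▒▒≈▓░···
█░░▓░▒▓█··
▒▒≈▒▒▒▒░▒░
░░▒▒▒▒░█▒▒
░▒▒▓≈▒▒▓▓▓
▒██▓▒@▓▒▓▓
·█▒▒█▓░▓▓▒
···▒▒█▓▓▓≈
··········
··········

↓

█░░▓░▒▓█··
▒▒≈▒▒▒▒░▒░
░░▒▒▒▒░█▒▒
░▒▒▓≈▒▒▓▓▓
▒██▓▒▒▓▒▓▓
·█▒▒█@░▓▓▒
···▒▒█▓▓▓≈
···≈░≈▒░··
··········
··········

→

░░▓░▒▓█···
▒≈▒▒▒▒░▒░·
░▒▒▒▒░█▒▒·
▒▒▓≈▒▒▓▓▓·
██▓▒▒▓▒▓▓·
█▒▒█▓@▓▓▒·
··▒▒█▓▓▓≈·
··≈░≈▒░▓··
··········
··········

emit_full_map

···≈▒▒▓▒····
▓░▓█▒▒≈▓░···
░░█░░▓░▒▓█··
░▒▒▒≈▒▒▒▒░▒░
▒≈░░▒▒▒▒░█▒▒
▓▒░▒▒▓≈▒▒▓▓▓
▓≈▒██▓▒▒▓▒▓▓
···█▒▒█▓@▓▓▒
·····▒▒█▓▓▓≈
·····≈░≈▒░▓·


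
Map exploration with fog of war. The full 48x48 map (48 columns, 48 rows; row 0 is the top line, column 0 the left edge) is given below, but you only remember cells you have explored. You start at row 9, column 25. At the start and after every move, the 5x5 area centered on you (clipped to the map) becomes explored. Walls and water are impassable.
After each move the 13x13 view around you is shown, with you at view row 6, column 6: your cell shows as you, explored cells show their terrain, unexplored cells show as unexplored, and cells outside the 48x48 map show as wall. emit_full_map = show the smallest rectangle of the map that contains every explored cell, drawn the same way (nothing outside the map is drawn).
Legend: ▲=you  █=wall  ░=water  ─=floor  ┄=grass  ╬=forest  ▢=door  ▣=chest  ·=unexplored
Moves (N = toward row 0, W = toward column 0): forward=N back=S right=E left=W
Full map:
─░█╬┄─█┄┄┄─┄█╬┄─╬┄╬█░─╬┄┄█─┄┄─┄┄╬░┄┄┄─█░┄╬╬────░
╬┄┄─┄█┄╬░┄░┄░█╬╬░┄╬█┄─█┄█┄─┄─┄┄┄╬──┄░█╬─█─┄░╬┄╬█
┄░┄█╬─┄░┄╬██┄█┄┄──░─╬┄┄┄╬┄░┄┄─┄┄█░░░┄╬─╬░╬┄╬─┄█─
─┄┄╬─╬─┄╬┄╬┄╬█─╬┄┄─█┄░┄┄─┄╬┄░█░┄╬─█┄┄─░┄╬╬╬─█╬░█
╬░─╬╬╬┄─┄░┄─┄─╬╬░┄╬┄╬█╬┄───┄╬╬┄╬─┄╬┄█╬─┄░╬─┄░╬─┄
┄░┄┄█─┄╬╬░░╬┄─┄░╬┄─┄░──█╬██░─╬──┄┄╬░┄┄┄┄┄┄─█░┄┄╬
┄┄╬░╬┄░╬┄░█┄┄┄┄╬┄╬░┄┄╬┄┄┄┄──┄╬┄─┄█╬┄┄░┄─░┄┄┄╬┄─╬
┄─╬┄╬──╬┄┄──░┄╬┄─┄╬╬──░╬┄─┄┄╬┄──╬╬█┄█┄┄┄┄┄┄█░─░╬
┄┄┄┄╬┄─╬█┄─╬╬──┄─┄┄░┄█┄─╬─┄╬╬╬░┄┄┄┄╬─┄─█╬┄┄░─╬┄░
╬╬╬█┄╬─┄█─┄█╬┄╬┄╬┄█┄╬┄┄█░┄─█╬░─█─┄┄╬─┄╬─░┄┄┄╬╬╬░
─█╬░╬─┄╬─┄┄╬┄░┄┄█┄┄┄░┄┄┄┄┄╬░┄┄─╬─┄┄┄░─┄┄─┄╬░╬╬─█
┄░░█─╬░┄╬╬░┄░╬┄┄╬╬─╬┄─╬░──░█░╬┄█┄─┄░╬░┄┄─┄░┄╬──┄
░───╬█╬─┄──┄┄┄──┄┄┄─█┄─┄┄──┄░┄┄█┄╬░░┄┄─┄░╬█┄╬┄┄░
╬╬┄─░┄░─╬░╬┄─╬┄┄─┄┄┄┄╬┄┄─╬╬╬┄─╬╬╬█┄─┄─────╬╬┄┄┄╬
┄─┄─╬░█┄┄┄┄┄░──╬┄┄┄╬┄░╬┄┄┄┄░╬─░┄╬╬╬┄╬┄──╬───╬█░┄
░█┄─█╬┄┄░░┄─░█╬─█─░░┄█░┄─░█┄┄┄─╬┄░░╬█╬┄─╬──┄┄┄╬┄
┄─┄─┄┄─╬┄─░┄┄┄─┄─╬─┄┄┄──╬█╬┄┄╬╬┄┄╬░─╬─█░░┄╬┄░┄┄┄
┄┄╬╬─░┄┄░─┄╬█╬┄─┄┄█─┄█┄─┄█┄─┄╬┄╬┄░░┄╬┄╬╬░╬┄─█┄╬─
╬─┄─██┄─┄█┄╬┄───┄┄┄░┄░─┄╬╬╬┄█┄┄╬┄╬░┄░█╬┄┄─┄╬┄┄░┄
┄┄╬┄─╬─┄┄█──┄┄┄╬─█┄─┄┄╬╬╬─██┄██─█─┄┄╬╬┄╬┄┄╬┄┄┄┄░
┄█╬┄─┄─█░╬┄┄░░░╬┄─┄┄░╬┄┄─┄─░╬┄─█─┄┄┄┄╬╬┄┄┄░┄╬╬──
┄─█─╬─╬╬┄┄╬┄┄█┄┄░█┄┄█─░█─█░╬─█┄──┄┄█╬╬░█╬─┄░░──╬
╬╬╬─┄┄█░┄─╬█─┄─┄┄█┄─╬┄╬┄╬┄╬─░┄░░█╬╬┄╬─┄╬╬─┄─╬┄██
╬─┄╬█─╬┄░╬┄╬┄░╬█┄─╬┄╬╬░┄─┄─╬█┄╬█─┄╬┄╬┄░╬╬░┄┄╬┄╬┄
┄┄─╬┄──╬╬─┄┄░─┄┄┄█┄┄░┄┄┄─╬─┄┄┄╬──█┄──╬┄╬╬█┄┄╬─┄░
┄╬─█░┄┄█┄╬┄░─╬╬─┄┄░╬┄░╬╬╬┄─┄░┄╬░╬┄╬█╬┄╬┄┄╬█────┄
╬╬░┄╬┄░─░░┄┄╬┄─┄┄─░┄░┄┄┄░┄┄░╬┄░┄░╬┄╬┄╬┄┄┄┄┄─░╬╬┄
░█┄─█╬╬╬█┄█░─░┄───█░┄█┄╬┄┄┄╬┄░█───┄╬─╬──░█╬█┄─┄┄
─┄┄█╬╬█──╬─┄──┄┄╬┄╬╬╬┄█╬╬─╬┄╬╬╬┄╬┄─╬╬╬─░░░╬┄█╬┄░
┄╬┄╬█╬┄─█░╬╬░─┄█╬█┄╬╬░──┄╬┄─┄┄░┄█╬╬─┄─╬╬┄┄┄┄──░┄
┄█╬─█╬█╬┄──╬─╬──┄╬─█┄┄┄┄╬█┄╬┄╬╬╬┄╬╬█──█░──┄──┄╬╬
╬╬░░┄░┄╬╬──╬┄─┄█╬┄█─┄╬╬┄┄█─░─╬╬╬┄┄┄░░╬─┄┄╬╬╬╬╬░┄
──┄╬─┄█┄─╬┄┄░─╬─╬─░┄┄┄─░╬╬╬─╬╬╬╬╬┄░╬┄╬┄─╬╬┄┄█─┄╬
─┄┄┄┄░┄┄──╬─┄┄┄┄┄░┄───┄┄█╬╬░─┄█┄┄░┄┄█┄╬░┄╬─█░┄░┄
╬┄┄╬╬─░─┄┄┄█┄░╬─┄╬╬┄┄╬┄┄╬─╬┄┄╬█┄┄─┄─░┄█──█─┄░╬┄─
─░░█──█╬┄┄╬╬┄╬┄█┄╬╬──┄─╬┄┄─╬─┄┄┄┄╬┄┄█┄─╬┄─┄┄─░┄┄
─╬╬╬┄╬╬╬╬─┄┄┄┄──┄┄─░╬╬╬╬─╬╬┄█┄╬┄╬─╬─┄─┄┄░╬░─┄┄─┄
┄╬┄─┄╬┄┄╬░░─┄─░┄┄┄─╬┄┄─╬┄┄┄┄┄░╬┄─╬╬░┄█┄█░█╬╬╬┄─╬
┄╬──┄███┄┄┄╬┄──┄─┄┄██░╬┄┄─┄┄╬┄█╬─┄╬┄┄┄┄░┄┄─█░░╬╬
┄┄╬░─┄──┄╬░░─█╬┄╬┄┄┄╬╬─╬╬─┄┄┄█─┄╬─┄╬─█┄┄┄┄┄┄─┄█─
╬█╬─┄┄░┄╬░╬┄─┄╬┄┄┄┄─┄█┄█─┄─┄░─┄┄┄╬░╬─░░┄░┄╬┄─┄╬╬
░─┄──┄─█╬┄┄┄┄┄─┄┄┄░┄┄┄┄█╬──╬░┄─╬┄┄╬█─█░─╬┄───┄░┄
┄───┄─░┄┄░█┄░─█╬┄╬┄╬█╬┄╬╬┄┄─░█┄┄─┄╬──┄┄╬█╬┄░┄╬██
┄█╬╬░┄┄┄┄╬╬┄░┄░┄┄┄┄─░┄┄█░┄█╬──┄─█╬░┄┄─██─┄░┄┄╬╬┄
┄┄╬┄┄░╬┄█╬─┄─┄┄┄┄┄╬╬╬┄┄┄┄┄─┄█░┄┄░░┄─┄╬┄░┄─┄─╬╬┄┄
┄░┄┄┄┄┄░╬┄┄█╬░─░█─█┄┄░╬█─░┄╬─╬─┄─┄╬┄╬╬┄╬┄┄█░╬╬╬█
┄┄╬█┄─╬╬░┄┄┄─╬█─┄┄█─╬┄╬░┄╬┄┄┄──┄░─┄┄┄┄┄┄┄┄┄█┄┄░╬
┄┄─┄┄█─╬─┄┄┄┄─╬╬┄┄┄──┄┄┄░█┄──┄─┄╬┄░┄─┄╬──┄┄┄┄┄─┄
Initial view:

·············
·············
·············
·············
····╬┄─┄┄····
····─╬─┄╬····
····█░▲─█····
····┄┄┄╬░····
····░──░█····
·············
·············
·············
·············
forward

·············
·············
·············
·············
····┄┄┄──····
····╬┄─┄┄····
····─╬▲┄╬····
····█░┄─█····
····┄┄┄╬░····
····░──░█····
·············
·············
·············

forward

·············
·············
·············
·············
····█╬██░····
····┄┄┄──····
····╬┄▲┄┄····
····─╬─┄╬····
····█░┄─█····
····┄┄┄╬░····
····░──░█····
·············
·············

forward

·············
·············
·············
·············
····┄───┄····
····█╬██░····
····┄┄▲──····
····╬┄─┄┄····
····─╬─┄╬····
····█░┄─█····
····┄┄┄╬░····
····░──░█····
·············

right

·············
·············
·············
·············
···┄───┄╬····
···█╬██░─····
···┄┄┄▲─┄····
···╬┄─┄┄╬····
···─╬─┄╬╬····
···█░┄─█·····
···┄┄┄╬░·····
···░──░█·····
·············

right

·············
·············
·············
·············
··┄───┄╬╬····
··█╬██░─╬····
··┄┄┄─▲┄╬····
··╬┄─┄┄╬┄····
··─╬─┄╬╬╬····
··█░┄─█······
··┄┄┄╬░······
··░──░█······
·············

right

·············
·············
·············
·············
·┄───┄╬╬┄····
·█╬██░─╬─····
·┄┄┄──▲╬┄····
·╬┄─┄┄╬┄─····
·─╬─┄╬╬╬░····
·█░┄─█·······
·┄┄┄╬░·······
·░──░█·······
·············

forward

█████████████
·············
·············
·············
····╬┄░█░····
·┄───┄╬╬┄····
·█╬██░▲╬─····
·┄┄┄──┄╬┄····
·╬┄─┄┄╬┄─····
·─╬─┄╬╬╬░····
·█░┄─█·······
·┄┄┄╬░·······
·░──░█·······

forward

█████████████
█████████████
·············
·············
····░┄┄─┄····
····╬┄░█░····
·┄───┄▲╬┄····
·█╬██░─╬─····
·┄┄┄──┄╬┄····
·╬┄─┄┄╬┄─····
·─╬─┄╬╬╬░····
·█░┄─█·······
·┄┄┄╬░·······

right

█████████████
█████████████
·············
·············
···░┄┄─┄┄····
···╬┄░█░┄····
┄───┄╬▲┄╬····
█╬██░─╬──····
┄┄┄──┄╬┄─····
╬┄─┄┄╬┄─·····
─╬─┄╬╬╬░·····
█░┄─█········
┄┄┄╬░········

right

█████████████
█████████████
·············
·············
··░┄┄─┄┄█····
··╬┄░█░┄╬····
───┄╬╬▲╬─····
╬██░─╬──┄····
┄┄──┄╬┄─┄····
┄─┄┄╬┄─······
╬─┄╬╬╬░······
░┄─█·········
┄┄╬░·········

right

█████████████
█████████████
·············
·············
·░┄┄─┄┄█░····
·╬┄░█░┄╬─····
──┄╬╬┄▲─┄····
██░─╬──┄┄····
┄──┄╬┄─┄█····
─┄┄╬┄─·······
─┄╬╬╬░·······
┄─█··········
┄╬░··········

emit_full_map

···░┄┄─┄┄█░
···╬┄░█░┄╬─
┄───┄╬╬┄▲─┄
█╬██░─╬──┄┄
┄┄┄──┄╬┄─┄█
╬┄─┄┄╬┄─···
─╬─┄╬╬╬░···
█░┄─█······
┄┄┄╬░······
░──░█······

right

█████████████
█████████████
·············
·············
░┄┄─┄┄█░░····
╬┄░█░┄╬─█····
─┄╬╬┄╬▲┄╬····
█░─╬──┄┄╬····
──┄╬┄─┄█╬····
┄┄╬┄─········
┄╬╬╬░········
─█···········
╬░···········

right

█████████████
█████████████
·············
·············
┄┄─┄┄█░░░····
┄░█░┄╬─█┄····
┄╬╬┄╬─▲╬┄····
░─╬──┄┄╬░····
─┄╬┄─┄█╬┄····
┄╬┄─·········
╬╬╬░·········
█············
░············

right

█████████████
█████████████
·············
·············
┄─┄┄█░░░┄····
░█░┄╬─█┄┄····
╬╬┄╬─┄▲┄█····
─╬──┄┄╬░┄····
┄╬┄─┄█╬┄┄····
╬┄─··········
╬╬░··········
·············
·············

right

█████████████
█████████████
·············
·············
─┄┄█░░░┄╬····
█░┄╬─█┄┄─····
╬┄╬─┄╬▲█╬····
╬──┄┄╬░┄┄····
╬┄─┄█╬┄┄░····
┄─···········
╬░···········
·············
·············

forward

█████████████
█████████████
█████████████
·············
····──┄░█····
─┄┄█░░░┄╬····
█░┄╬─█▲┄─····
╬┄╬─┄╬┄█╬····
╬──┄┄╬░┄┄····
╬┄─┄█╬┄┄░····
┄─···········
╬░···········
·············

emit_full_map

··········──┄░█
···░┄┄─┄┄█░░░┄╬
···╬┄░█░┄╬─█▲┄─
┄───┄╬╬┄╬─┄╬┄█╬
█╬██░─╬──┄┄╬░┄┄
┄┄┄──┄╬┄─┄█╬┄┄░
╬┄─┄┄╬┄─·······
─╬─┄╬╬╬░·······
█░┄─█··········
┄┄┄╬░··········
░──░█··········


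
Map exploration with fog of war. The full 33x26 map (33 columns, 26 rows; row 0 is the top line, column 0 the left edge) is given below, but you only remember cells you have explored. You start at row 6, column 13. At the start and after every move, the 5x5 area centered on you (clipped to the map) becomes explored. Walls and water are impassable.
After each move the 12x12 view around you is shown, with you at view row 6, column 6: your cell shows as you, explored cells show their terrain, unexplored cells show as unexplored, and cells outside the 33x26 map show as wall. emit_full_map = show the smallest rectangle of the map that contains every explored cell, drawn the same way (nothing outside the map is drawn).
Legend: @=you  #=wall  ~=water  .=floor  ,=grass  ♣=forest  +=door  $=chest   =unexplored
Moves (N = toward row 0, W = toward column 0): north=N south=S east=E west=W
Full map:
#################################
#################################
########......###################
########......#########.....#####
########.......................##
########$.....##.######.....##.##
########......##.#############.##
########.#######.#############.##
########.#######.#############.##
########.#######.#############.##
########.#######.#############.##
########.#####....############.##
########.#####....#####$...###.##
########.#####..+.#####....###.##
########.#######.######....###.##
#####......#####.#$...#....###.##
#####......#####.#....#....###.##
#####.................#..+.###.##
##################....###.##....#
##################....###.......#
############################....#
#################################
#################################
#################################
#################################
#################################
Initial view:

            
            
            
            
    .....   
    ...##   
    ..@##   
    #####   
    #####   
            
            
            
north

############
            
            
            
    ...##   
    .....   
    ..@##   
    ...##   
    #####   
    #####   
            
            

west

############
            
            
            
    ....##  
    ......  
    ..@.##  
    ....##  
    ######  
     #####  
            
            

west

############
            
            
            
    .....## 
    ....... 
    ..@..## 
    .....## 
    ####### 
      ##### 
            
            

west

############
            
            
            
    ......##
    ........
    $.@...##
    ......##
    .#######
       #####
            
            

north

############
############
            
            
    .....   
    ......##
    ..@.....
    $.....##
    ......##
    .#######
       #####
            

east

############
############
            
            
   ......   
   ......## 
   ...@.... 
   $.....## 
   ......## 
   .####### 
      ##### 
            

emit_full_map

......  
......##
...@....
$.....##
......##
.#######
   #####

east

############
############
            
            
  ......#   
  ......##  
  ....@...  
  $.....##  
  ......##  
  .#######  
     #####  
            

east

############
############
            
            
 ......##   
 ......##   
 .....@..   
 $.....##   
 ......##   
 .#######   
    #####   
            

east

############
############
            
            
......###   
......###   
......@..   
$.....##.   
......##.   
.#######    
   #####    
            

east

############
############
            
            
.....####   
.....####   
......@..   
.....##.#   
.....##.#   
#######     
  #####     
            

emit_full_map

......####
......####
.......@..
$.....##.#
......##.#
.#######  
   #####  

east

############
############
            
            
....#####   
....#####   
......@..   
....##.##   
....##.##   
######      
 #####      
            

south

############
            
            
....#####   
....#####   
.........   
....##@##   
....##.##   
######.##   
 #####      
            
            

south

            
            
....#####   
....#####   
.........   
....##.##   
....##@##   
######.##   
 #####.##   
            
            
            

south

            
....#####   
....#####   
.........   
....##.##   
....##.##   
######@##   
 #####.##   
    ##.##   
            
            
            

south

....#####   
....#####   
.........   
....##.##   
....##.##   
######.##   
 #####@##   
    ##.##   
    ##.##   
            
            
            

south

....#####   
.........   
....##.##   
....##.##   
######.##   
 #####.##   
    ##@##   
    ##.##   
    ....#   
            
            
            

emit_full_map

......#####
......#####
...........
$.....##.##
......##.##
.#######.##
   #####.##
      ##@##
      ##.##
      ....#

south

.........   
....##.##   
....##.##   
######.##   
 #####.##   
    ##.##   
    ##@##   
    ....#   
    ....#   
            
            
            

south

....##.##   
....##.##   
######.##   
 #####.##   
    ##.##   
    ##.##   
    ..@.#   
    ....#   
    ..+.#   
            
            
            

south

....##.##   
######.##   
 #####.##   
    ##.##   
    ##.##   
    ....#   
    ..@.#   
    ..+.#   
    ##.##   
            
            
            

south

######.##   
 #####.##   
    ##.##   
    ##.##   
    ....#   
    ....#   
    ..@.#   
    ##.##   
    ##.#$   
            
            
            

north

....##.##   
######.##   
 #####.##   
    ##.##   
    ##.##   
    ....#   
    ..@.#   
    ..+.#   
    ##.##   
    ##.#$   
            
            

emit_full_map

......#####
......#####
...........
$.....##.##
......##.##
.#######.##
   #####.##
      ##.##
      ##.##
      ....#
      ..@.#
      ..+.#
      ##.##
      ##.#$

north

....##.##   
....##.##   
######.##   
 #####.##   
    ##.##   
    ##.##   
    ..@.#   
    ....#   
    ..+.#   
    ##.##   
    ##.#$   
            

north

.........   
....##.##   
....##.##   
######.##   
 #####.##   
    ##.##   
    ##@##   
    ....#   
    ....#   
    ..+.#   
    ##.##   
    ##.#$   

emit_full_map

......#####
......#####
...........
$.....##.##
......##.##
.#######.##
   #####.##
      ##.##
      ##@##
      ....#
      ....#
      ..+.#
      ##.##
      ##.#$
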